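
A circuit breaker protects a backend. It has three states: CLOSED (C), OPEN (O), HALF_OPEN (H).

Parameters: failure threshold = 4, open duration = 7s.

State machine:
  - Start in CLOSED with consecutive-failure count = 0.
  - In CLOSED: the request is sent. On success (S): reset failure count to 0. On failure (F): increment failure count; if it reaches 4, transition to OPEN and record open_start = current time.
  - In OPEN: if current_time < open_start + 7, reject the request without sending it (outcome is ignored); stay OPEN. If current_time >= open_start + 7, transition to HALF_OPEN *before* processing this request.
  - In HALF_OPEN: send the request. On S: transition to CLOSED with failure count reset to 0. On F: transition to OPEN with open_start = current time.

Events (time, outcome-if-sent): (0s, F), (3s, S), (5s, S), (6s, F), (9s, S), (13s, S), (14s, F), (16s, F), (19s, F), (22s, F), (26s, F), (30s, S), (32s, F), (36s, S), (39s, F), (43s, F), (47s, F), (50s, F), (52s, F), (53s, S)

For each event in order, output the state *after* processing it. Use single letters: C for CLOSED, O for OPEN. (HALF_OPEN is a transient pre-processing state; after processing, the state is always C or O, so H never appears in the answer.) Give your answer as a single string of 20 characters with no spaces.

Answer: CCCCCCCCCOOCCCCCCOOO

Derivation:
State after each event:
  event#1 t=0s outcome=F: state=CLOSED
  event#2 t=3s outcome=S: state=CLOSED
  event#3 t=5s outcome=S: state=CLOSED
  event#4 t=6s outcome=F: state=CLOSED
  event#5 t=9s outcome=S: state=CLOSED
  event#6 t=13s outcome=S: state=CLOSED
  event#7 t=14s outcome=F: state=CLOSED
  event#8 t=16s outcome=F: state=CLOSED
  event#9 t=19s outcome=F: state=CLOSED
  event#10 t=22s outcome=F: state=OPEN
  event#11 t=26s outcome=F: state=OPEN
  event#12 t=30s outcome=S: state=CLOSED
  event#13 t=32s outcome=F: state=CLOSED
  event#14 t=36s outcome=S: state=CLOSED
  event#15 t=39s outcome=F: state=CLOSED
  event#16 t=43s outcome=F: state=CLOSED
  event#17 t=47s outcome=F: state=CLOSED
  event#18 t=50s outcome=F: state=OPEN
  event#19 t=52s outcome=F: state=OPEN
  event#20 t=53s outcome=S: state=OPEN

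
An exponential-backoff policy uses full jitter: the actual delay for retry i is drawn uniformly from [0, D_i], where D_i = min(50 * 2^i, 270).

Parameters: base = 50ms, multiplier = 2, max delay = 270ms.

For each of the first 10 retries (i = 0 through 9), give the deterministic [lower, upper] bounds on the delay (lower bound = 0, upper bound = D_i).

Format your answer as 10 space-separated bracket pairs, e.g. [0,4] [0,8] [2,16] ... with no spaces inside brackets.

Answer: [0,50] [0,100] [0,200] [0,270] [0,270] [0,270] [0,270] [0,270] [0,270] [0,270]

Derivation:
Computing bounds per retry:
  i=0: D_i=min(50*2^0,270)=50, bounds=[0,50]
  i=1: D_i=min(50*2^1,270)=100, bounds=[0,100]
  i=2: D_i=min(50*2^2,270)=200, bounds=[0,200]
  i=3: D_i=min(50*2^3,270)=270, bounds=[0,270]
  i=4: D_i=min(50*2^4,270)=270, bounds=[0,270]
  i=5: D_i=min(50*2^5,270)=270, bounds=[0,270]
  i=6: D_i=min(50*2^6,270)=270, bounds=[0,270]
  i=7: D_i=min(50*2^7,270)=270, bounds=[0,270]
  i=8: D_i=min(50*2^8,270)=270, bounds=[0,270]
  i=9: D_i=min(50*2^9,270)=270, bounds=[0,270]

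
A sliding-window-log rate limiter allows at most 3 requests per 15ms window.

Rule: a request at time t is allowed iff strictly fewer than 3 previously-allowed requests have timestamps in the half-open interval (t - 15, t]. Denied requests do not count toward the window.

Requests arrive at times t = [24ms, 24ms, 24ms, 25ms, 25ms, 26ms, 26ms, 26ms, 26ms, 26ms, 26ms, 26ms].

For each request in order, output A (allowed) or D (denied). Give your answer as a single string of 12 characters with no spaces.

Tracking allowed requests in the window:
  req#1 t=24ms: ALLOW
  req#2 t=24ms: ALLOW
  req#3 t=24ms: ALLOW
  req#4 t=25ms: DENY
  req#5 t=25ms: DENY
  req#6 t=26ms: DENY
  req#7 t=26ms: DENY
  req#8 t=26ms: DENY
  req#9 t=26ms: DENY
  req#10 t=26ms: DENY
  req#11 t=26ms: DENY
  req#12 t=26ms: DENY

Answer: AAADDDDDDDDD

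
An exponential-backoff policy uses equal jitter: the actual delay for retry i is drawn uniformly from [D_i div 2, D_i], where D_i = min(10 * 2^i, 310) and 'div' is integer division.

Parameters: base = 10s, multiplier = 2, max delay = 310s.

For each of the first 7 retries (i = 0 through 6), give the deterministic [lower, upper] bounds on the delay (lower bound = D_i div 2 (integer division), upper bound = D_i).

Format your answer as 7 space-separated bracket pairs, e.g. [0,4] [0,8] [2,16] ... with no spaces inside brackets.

Answer: [5,10] [10,20] [20,40] [40,80] [80,160] [155,310] [155,310]

Derivation:
Computing bounds per retry:
  i=0: D_i=min(10*2^0,310)=10, bounds=[5,10]
  i=1: D_i=min(10*2^1,310)=20, bounds=[10,20]
  i=2: D_i=min(10*2^2,310)=40, bounds=[20,40]
  i=3: D_i=min(10*2^3,310)=80, bounds=[40,80]
  i=4: D_i=min(10*2^4,310)=160, bounds=[80,160]
  i=5: D_i=min(10*2^5,310)=310, bounds=[155,310]
  i=6: D_i=min(10*2^6,310)=310, bounds=[155,310]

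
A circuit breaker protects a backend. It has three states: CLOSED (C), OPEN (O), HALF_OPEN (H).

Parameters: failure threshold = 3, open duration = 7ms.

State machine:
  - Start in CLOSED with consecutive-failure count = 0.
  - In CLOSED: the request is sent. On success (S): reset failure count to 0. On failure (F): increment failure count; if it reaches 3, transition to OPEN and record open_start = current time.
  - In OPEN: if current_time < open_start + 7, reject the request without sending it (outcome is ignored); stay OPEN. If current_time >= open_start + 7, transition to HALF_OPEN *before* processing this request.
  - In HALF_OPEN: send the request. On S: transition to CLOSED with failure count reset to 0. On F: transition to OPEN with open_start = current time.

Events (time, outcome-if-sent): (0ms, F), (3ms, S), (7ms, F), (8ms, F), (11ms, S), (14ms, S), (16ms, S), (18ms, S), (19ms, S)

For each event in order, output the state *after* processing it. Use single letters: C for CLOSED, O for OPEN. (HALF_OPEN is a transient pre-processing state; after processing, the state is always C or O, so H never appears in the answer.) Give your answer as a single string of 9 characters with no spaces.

State after each event:
  event#1 t=0ms outcome=F: state=CLOSED
  event#2 t=3ms outcome=S: state=CLOSED
  event#3 t=7ms outcome=F: state=CLOSED
  event#4 t=8ms outcome=F: state=CLOSED
  event#5 t=11ms outcome=S: state=CLOSED
  event#6 t=14ms outcome=S: state=CLOSED
  event#7 t=16ms outcome=S: state=CLOSED
  event#8 t=18ms outcome=S: state=CLOSED
  event#9 t=19ms outcome=S: state=CLOSED

Answer: CCCCCCCCC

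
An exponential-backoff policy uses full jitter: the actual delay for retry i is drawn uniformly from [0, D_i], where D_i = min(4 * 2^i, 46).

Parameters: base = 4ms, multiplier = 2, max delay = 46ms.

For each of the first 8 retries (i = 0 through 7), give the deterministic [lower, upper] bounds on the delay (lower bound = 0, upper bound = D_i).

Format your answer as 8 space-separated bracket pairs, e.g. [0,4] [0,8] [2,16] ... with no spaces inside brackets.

Answer: [0,4] [0,8] [0,16] [0,32] [0,46] [0,46] [0,46] [0,46]

Derivation:
Computing bounds per retry:
  i=0: D_i=min(4*2^0,46)=4, bounds=[0,4]
  i=1: D_i=min(4*2^1,46)=8, bounds=[0,8]
  i=2: D_i=min(4*2^2,46)=16, bounds=[0,16]
  i=3: D_i=min(4*2^3,46)=32, bounds=[0,32]
  i=4: D_i=min(4*2^4,46)=46, bounds=[0,46]
  i=5: D_i=min(4*2^5,46)=46, bounds=[0,46]
  i=6: D_i=min(4*2^6,46)=46, bounds=[0,46]
  i=7: D_i=min(4*2^7,46)=46, bounds=[0,46]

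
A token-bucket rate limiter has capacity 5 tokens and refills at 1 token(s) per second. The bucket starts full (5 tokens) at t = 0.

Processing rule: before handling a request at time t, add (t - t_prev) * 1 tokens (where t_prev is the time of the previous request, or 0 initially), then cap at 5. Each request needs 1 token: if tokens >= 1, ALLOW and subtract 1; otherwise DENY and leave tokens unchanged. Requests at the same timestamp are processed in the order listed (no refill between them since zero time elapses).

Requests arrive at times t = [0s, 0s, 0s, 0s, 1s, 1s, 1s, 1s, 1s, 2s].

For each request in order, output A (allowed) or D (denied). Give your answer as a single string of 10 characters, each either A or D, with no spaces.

Answer: AAAAAADDDA

Derivation:
Simulating step by step:
  req#1 t=0s: ALLOW
  req#2 t=0s: ALLOW
  req#3 t=0s: ALLOW
  req#4 t=0s: ALLOW
  req#5 t=1s: ALLOW
  req#6 t=1s: ALLOW
  req#7 t=1s: DENY
  req#8 t=1s: DENY
  req#9 t=1s: DENY
  req#10 t=2s: ALLOW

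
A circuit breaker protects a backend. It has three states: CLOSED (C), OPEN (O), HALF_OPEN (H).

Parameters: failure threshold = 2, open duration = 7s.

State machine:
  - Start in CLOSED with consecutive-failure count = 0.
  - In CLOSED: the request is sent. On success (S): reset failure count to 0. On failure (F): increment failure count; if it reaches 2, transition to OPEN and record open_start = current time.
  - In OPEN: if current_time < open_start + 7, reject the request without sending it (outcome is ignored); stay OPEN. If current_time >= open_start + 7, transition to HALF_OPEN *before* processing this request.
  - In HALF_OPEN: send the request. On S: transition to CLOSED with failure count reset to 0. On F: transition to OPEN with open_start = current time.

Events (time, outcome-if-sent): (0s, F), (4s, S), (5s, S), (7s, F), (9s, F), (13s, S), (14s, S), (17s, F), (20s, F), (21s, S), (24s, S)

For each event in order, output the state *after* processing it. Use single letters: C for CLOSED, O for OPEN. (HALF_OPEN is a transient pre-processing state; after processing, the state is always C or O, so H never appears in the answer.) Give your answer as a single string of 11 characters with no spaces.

Answer: CCCCOOOOOOC

Derivation:
State after each event:
  event#1 t=0s outcome=F: state=CLOSED
  event#2 t=4s outcome=S: state=CLOSED
  event#3 t=5s outcome=S: state=CLOSED
  event#4 t=7s outcome=F: state=CLOSED
  event#5 t=9s outcome=F: state=OPEN
  event#6 t=13s outcome=S: state=OPEN
  event#7 t=14s outcome=S: state=OPEN
  event#8 t=17s outcome=F: state=OPEN
  event#9 t=20s outcome=F: state=OPEN
  event#10 t=21s outcome=S: state=OPEN
  event#11 t=24s outcome=S: state=CLOSED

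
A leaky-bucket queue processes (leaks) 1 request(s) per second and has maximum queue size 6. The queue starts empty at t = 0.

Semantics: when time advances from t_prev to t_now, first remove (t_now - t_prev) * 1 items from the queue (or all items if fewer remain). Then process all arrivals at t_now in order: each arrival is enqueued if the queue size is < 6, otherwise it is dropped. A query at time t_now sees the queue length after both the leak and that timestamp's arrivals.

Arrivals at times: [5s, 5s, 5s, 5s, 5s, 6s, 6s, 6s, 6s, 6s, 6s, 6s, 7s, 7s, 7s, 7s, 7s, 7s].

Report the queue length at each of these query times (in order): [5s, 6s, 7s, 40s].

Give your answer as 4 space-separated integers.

Answer: 5 6 6 0

Derivation:
Queue lengths at query times:
  query t=5s: backlog = 5
  query t=6s: backlog = 6
  query t=7s: backlog = 6
  query t=40s: backlog = 0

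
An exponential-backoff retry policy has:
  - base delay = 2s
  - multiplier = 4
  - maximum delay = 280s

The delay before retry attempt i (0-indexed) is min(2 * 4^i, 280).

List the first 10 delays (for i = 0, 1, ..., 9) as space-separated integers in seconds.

Computing each delay:
  i=0: min(2*4^0, 280) = 2
  i=1: min(2*4^1, 280) = 8
  i=2: min(2*4^2, 280) = 32
  i=3: min(2*4^3, 280) = 128
  i=4: min(2*4^4, 280) = 280
  i=5: min(2*4^5, 280) = 280
  i=6: min(2*4^6, 280) = 280
  i=7: min(2*4^7, 280) = 280
  i=8: min(2*4^8, 280) = 280
  i=9: min(2*4^9, 280) = 280

Answer: 2 8 32 128 280 280 280 280 280 280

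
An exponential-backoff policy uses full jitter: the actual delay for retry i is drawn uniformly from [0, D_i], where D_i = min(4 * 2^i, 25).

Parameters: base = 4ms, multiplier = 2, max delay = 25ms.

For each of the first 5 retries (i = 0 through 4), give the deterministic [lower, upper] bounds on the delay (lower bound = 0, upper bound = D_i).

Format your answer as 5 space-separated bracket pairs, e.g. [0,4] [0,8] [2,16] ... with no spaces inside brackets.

Answer: [0,4] [0,8] [0,16] [0,25] [0,25]

Derivation:
Computing bounds per retry:
  i=0: D_i=min(4*2^0,25)=4, bounds=[0,4]
  i=1: D_i=min(4*2^1,25)=8, bounds=[0,8]
  i=2: D_i=min(4*2^2,25)=16, bounds=[0,16]
  i=3: D_i=min(4*2^3,25)=25, bounds=[0,25]
  i=4: D_i=min(4*2^4,25)=25, bounds=[0,25]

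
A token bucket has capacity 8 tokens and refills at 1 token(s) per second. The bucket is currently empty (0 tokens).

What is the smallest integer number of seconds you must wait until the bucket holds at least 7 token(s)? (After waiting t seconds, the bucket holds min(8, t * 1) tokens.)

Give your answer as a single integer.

Answer: 7

Derivation:
Need t * 1 >= 7, so t >= 7/1.
Smallest integer t = ceil(7/1) = 7.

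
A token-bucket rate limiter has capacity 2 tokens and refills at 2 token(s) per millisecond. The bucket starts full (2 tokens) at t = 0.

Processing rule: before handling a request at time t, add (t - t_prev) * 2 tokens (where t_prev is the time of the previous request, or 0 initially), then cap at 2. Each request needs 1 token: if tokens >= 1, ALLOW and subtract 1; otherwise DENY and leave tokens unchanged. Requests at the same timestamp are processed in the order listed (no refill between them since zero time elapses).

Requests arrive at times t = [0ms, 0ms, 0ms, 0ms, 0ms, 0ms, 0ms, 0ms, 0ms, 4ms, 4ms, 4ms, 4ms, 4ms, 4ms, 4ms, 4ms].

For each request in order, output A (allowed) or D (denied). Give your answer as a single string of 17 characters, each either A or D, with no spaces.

Simulating step by step:
  req#1 t=0ms: ALLOW
  req#2 t=0ms: ALLOW
  req#3 t=0ms: DENY
  req#4 t=0ms: DENY
  req#5 t=0ms: DENY
  req#6 t=0ms: DENY
  req#7 t=0ms: DENY
  req#8 t=0ms: DENY
  req#9 t=0ms: DENY
  req#10 t=4ms: ALLOW
  req#11 t=4ms: ALLOW
  req#12 t=4ms: DENY
  req#13 t=4ms: DENY
  req#14 t=4ms: DENY
  req#15 t=4ms: DENY
  req#16 t=4ms: DENY
  req#17 t=4ms: DENY

Answer: AADDDDDDDAADDDDDD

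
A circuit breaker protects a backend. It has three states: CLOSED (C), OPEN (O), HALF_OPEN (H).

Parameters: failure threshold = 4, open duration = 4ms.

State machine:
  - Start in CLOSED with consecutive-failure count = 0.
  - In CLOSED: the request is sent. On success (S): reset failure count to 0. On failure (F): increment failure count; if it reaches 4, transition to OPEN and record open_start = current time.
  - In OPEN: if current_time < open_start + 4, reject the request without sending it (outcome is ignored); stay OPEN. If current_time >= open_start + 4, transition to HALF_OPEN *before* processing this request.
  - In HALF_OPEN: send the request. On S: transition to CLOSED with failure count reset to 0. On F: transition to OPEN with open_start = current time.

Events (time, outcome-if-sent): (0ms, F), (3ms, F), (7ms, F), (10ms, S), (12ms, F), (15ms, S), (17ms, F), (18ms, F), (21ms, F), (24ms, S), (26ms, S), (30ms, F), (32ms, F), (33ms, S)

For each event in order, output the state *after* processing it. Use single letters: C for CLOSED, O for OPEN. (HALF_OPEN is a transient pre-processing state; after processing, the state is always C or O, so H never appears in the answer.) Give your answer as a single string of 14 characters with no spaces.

State after each event:
  event#1 t=0ms outcome=F: state=CLOSED
  event#2 t=3ms outcome=F: state=CLOSED
  event#3 t=7ms outcome=F: state=CLOSED
  event#4 t=10ms outcome=S: state=CLOSED
  event#5 t=12ms outcome=F: state=CLOSED
  event#6 t=15ms outcome=S: state=CLOSED
  event#7 t=17ms outcome=F: state=CLOSED
  event#8 t=18ms outcome=F: state=CLOSED
  event#9 t=21ms outcome=F: state=CLOSED
  event#10 t=24ms outcome=S: state=CLOSED
  event#11 t=26ms outcome=S: state=CLOSED
  event#12 t=30ms outcome=F: state=CLOSED
  event#13 t=32ms outcome=F: state=CLOSED
  event#14 t=33ms outcome=S: state=CLOSED

Answer: CCCCCCCCCCCCCC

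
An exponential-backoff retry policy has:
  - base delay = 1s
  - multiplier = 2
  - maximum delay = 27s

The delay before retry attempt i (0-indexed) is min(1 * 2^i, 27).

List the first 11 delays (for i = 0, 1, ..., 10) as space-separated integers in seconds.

Answer: 1 2 4 8 16 27 27 27 27 27 27

Derivation:
Computing each delay:
  i=0: min(1*2^0, 27) = 1
  i=1: min(1*2^1, 27) = 2
  i=2: min(1*2^2, 27) = 4
  i=3: min(1*2^3, 27) = 8
  i=4: min(1*2^4, 27) = 16
  i=5: min(1*2^5, 27) = 27
  i=6: min(1*2^6, 27) = 27
  i=7: min(1*2^7, 27) = 27
  i=8: min(1*2^8, 27) = 27
  i=9: min(1*2^9, 27) = 27
  i=10: min(1*2^10, 27) = 27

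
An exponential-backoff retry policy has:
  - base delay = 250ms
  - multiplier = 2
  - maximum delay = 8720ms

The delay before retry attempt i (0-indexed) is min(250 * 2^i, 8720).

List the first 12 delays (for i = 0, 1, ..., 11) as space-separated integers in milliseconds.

Computing each delay:
  i=0: min(250*2^0, 8720) = 250
  i=1: min(250*2^1, 8720) = 500
  i=2: min(250*2^2, 8720) = 1000
  i=3: min(250*2^3, 8720) = 2000
  i=4: min(250*2^4, 8720) = 4000
  i=5: min(250*2^5, 8720) = 8000
  i=6: min(250*2^6, 8720) = 8720
  i=7: min(250*2^7, 8720) = 8720
  i=8: min(250*2^8, 8720) = 8720
  i=9: min(250*2^9, 8720) = 8720
  i=10: min(250*2^10, 8720) = 8720
  i=11: min(250*2^11, 8720) = 8720

Answer: 250 500 1000 2000 4000 8000 8720 8720 8720 8720 8720 8720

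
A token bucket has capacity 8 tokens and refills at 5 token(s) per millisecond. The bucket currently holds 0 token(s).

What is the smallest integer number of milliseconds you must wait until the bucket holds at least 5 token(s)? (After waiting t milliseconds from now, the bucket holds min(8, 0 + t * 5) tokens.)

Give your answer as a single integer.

Answer: 1

Derivation:
Need 0 + t * 5 >= 5, so t >= 5/5.
Smallest integer t = ceil(5/5) = 1.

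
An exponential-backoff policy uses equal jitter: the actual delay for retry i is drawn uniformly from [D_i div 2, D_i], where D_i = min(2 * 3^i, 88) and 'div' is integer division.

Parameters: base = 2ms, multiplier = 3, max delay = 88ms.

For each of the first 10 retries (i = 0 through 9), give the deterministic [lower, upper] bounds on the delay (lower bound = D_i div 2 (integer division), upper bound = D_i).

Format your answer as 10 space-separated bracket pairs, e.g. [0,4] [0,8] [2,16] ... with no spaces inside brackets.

Computing bounds per retry:
  i=0: D_i=min(2*3^0,88)=2, bounds=[1,2]
  i=1: D_i=min(2*3^1,88)=6, bounds=[3,6]
  i=2: D_i=min(2*3^2,88)=18, bounds=[9,18]
  i=3: D_i=min(2*3^3,88)=54, bounds=[27,54]
  i=4: D_i=min(2*3^4,88)=88, bounds=[44,88]
  i=5: D_i=min(2*3^5,88)=88, bounds=[44,88]
  i=6: D_i=min(2*3^6,88)=88, bounds=[44,88]
  i=7: D_i=min(2*3^7,88)=88, bounds=[44,88]
  i=8: D_i=min(2*3^8,88)=88, bounds=[44,88]
  i=9: D_i=min(2*3^9,88)=88, bounds=[44,88]

Answer: [1,2] [3,6] [9,18] [27,54] [44,88] [44,88] [44,88] [44,88] [44,88] [44,88]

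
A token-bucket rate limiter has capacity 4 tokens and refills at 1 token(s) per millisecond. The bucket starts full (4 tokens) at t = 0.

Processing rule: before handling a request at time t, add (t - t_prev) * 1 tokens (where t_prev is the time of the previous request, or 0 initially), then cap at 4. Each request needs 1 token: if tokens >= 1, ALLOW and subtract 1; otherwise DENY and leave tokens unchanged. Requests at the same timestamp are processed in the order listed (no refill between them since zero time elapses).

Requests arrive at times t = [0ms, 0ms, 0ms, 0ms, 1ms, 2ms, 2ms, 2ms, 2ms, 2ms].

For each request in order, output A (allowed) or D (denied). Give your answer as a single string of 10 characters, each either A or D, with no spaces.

Simulating step by step:
  req#1 t=0ms: ALLOW
  req#2 t=0ms: ALLOW
  req#3 t=0ms: ALLOW
  req#4 t=0ms: ALLOW
  req#5 t=1ms: ALLOW
  req#6 t=2ms: ALLOW
  req#7 t=2ms: DENY
  req#8 t=2ms: DENY
  req#9 t=2ms: DENY
  req#10 t=2ms: DENY

Answer: AAAAAADDDD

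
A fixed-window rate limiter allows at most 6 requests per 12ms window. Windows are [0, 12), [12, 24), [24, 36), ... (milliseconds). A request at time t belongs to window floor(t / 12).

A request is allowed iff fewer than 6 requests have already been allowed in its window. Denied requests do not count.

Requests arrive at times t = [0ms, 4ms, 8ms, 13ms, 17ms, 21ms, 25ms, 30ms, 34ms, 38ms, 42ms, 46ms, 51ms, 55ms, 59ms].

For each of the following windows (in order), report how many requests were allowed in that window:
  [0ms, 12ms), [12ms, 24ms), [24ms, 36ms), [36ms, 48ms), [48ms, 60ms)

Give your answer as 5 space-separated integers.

Processing requests:
  req#1 t=0ms (window 0): ALLOW
  req#2 t=4ms (window 0): ALLOW
  req#3 t=8ms (window 0): ALLOW
  req#4 t=13ms (window 1): ALLOW
  req#5 t=17ms (window 1): ALLOW
  req#6 t=21ms (window 1): ALLOW
  req#7 t=25ms (window 2): ALLOW
  req#8 t=30ms (window 2): ALLOW
  req#9 t=34ms (window 2): ALLOW
  req#10 t=38ms (window 3): ALLOW
  req#11 t=42ms (window 3): ALLOW
  req#12 t=46ms (window 3): ALLOW
  req#13 t=51ms (window 4): ALLOW
  req#14 t=55ms (window 4): ALLOW
  req#15 t=59ms (window 4): ALLOW

Allowed counts by window: 3 3 3 3 3

Answer: 3 3 3 3 3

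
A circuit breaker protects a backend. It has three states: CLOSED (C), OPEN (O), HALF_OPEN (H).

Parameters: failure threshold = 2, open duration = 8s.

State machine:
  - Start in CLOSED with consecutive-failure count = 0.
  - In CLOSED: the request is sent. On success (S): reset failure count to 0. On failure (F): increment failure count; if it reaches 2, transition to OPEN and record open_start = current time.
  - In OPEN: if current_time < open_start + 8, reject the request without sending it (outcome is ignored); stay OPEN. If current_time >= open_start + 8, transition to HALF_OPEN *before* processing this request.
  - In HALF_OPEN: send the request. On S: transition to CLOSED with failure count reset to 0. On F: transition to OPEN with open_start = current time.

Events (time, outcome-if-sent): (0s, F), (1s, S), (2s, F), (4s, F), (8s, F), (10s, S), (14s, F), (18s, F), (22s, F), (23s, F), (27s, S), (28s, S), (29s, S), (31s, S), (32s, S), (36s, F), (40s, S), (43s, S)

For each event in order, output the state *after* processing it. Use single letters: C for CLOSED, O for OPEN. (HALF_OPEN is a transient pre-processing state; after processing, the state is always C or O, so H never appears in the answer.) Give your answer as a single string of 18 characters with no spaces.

State after each event:
  event#1 t=0s outcome=F: state=CLOSED
  event#2 t=1s outcome=S: state=CLOSED
  event#3 t=2s outcome=F: state=CLOSED
  event#4 t=4s outcome=F: state=OPEN
  event#5 t=8s outcome=F: state=OPEN
  event#6 t=10s outcome=S: state=OPEN
  event#7 t=14s outcome=F: state=OPEN
  event#8 t=18s outcome=F: state=OPEN
  event#9 t=22s outcome=F: state=OPEN
  event#10 t=23s outcome=F: state=OPEN
  event#11 t=27s outcome=S: state=OPEN
  event#12 t=28s outcome=S: state=OPEN
  event#13 t=29s outcome=S: state=OPEN
  event#14 t=31s outcome=S: state=CLOSED
  event#15 t=32s outcome=S: state=CLOSED
  event#16 t=36s outcome=F: state=CLOSED
  event#17 t=40s outcome=S: state=CLOSED
  event#18 t=43s outcome=S: state=CLOSED

Answer: CCCOOOOOOOOOOCCCCC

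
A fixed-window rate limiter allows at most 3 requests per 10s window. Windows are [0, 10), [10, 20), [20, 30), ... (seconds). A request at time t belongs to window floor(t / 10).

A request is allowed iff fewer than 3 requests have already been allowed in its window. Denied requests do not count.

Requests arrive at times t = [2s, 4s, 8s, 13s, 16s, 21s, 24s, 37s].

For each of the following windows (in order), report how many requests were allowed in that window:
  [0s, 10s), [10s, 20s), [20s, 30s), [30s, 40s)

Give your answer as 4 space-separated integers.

Answer: 3 2 2 1

Derivation:
Processing requests:
  req#1 t=2s (window 0): ALLOW
  req#2 t=4s (window 0): ALLOW
  req#3 t=8s (window 0): ALLOW
  req#4 t=13s (window 1): ALLOW
  req#5 t=16s (window 1): ALLOW
  req#6 t=21s (window 2): ALLOW
  req#7 t=24s (window 2): ALLOW
  req#8 t=37s (window 3): ALLOW

Allowed counts by window: 3 2 2 1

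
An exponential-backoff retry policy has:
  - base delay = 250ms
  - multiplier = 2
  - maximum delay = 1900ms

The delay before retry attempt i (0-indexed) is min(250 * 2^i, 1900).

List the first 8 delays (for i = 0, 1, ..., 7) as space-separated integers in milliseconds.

Computing each delay:
  i=0: min(250*2^0, 1900) = 250
  i=1: min(250*2^1, 1900) = 500
  i=2: min(250*2^2, 1900) = 1000
  i=3: min(250*2^3, 1900) = 1900
  i=4: min(250*2^4, 1900) = 1900
  i=5: min(250*2^5, 1900) = 1900
  i=6: min(250*2^6, 1900) = 1900
  i=7: min(250*2^7, 1900) = 1900

Answer: 250 500 1000 1900 1900 1900 1900 1900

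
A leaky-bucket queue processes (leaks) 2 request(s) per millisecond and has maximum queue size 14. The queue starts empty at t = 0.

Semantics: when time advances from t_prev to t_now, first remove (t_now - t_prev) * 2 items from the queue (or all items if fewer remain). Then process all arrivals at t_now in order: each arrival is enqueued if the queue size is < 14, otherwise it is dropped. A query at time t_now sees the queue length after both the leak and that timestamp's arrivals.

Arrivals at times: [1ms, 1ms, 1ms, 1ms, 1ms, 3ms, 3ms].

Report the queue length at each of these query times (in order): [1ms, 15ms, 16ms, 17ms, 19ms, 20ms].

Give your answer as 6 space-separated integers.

Queue lengths at query times:
  query t=1ms: backlog = 5
  query t=15ms: backlog = 0
  query t=16ms: backlog = 0
  query t=17ms: backlog = 0
  query t=19ms: backlog = 0
  query t=20ms: backlog = 0

Answer: 5 0 0 0 0 0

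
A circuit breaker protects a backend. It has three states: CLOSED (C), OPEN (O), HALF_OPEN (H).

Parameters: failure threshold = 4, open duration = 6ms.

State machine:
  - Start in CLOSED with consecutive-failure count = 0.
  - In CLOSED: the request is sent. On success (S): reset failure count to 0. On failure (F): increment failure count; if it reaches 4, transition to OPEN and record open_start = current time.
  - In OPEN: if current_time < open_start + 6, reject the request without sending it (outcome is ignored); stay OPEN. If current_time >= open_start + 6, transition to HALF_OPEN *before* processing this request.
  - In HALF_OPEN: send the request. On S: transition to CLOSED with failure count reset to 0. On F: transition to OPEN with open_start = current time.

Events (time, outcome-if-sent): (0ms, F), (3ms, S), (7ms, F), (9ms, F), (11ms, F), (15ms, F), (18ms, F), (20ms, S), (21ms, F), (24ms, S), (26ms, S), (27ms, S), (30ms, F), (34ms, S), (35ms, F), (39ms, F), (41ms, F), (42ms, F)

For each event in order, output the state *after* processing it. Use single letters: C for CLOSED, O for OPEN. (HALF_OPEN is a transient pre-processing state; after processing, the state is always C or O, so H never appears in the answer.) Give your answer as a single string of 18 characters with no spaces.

Answer: CCCCCOOOOOOCCCCCCO

Derivation:
State after each event:
  event#1 t=0ms outcome=F: state=CLOSED
  event#2 t=3ms outcome=S: state=CLOSED
  event#3 t=7ms outcome=F: state=CLOSED
  event#4 t=9ms outcome=F: state=CLOSED
  event#5 t=11ms outcome=F: state=CLOSED
  event#6 t=15ms outcome=F: state=OPEN
  event#7 t=18ms outcome=F: state=OPEN
  event#8 t=20ms outcome=S: state=OPEN
  event#9 t=21ms outcome=F: state=OPEN
  event#10 t=24ms outcome=S: state=OPEN
  event#11 t=26ms outcome=S: state=OPEN
  event#12 t=27ms outcome=S: state=CLOSED
  event#13 t=30ms outcome=F: state=CLOSED
  event#14 t=34ms outcome=S: state=CLOSED
  event#15 t=35ms outcome=F: state=CLOSED
  event#16 t=39ms outcome=F: state=CLOSED
  event#17 t=41ms outcome=F: state=CLOSED
  event#18 t=42ms outcome=F: state=OPEN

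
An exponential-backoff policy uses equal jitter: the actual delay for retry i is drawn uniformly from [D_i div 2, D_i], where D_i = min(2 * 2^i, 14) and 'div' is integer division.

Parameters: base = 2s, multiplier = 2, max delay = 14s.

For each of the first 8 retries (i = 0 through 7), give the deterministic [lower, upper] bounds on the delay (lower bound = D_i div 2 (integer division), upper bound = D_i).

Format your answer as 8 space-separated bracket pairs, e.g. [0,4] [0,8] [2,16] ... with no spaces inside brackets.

Answer: [1,2] [2,4] [4,8] [7,14] [7,14] [7,14] [7,14] [7,14]

Derivation:
Computing bounds per retry:
  i=0: D_i=min(2*2^0,14)=2, bounds=[1,2]
  i=1: D_i=min(2*2^1,14)=4, bounds=[2,4]
  i=2: D_i=min(2*2^2,14)=8, bounds=[4,8]
  i=3: D_i=min(2*2^3,14)=14, bounds=[7,14]
  i=4: D_i=min(2*2^4,14)=14, bounds=[7,14]
  i=5: D_i=min(2*2^5,14)=14, bounds=[7,14]
  i=6: D_i=min(2*2^6,14)=14, bounds=[7,14]
  i=7: D_i=min(2*2^7,14)=14, bounds=[7,14]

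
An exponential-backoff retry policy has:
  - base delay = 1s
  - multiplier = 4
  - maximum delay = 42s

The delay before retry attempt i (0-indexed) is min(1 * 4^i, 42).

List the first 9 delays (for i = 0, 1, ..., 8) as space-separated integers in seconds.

Answer: 1 4 16 42 42 42 42 42 42

Derivation:
Computing each delay:
  i=0: min(1*4^0, 42) = 1
  i=1: min(1*4^1, 42) = 4
  i=2: min(1*4^2, 42) = 16
  i=3: min(1*4^3, 42) = 42
  i=4: min(1*4^4, 42) = 42
  i=5: min(1*4^5, 42) = 42
  i=6: min(1*4^6, 42) = 42
  i=7: min(1*4^7, 42) = 42
  i=8: min(1*4^8, 42) = 42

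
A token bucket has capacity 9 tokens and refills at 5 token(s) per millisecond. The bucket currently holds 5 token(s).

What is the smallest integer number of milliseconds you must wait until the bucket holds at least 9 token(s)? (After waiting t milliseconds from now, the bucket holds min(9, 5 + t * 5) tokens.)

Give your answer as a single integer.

Answer: 1

Derivation:
Need 5 + t * 5 >= 9, so t >= 4/5.
Smallest integer t = ceil(4/5) = 1.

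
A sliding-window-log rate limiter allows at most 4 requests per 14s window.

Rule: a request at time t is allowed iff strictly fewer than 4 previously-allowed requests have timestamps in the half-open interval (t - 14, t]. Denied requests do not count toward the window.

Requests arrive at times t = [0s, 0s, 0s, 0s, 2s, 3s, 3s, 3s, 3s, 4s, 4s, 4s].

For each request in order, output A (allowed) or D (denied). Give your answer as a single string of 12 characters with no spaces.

Answer: AAAADDDDDDDD

Derivation:
Tracking allowed requests in the window:
  req#1 t=0s: ALLOW
  req#2 t=0s: ALLOW
  req#3 t=0s: ALLOW
  req#4 t=0s: ALLOW
  req#5 t=2s: DENY
  req#6 t=3s: DENY
  req#7 t=3s: DENY
  req#8 t=3s: DENY
  req#9 t=3s: DENY
  req#10 t=4s: DENY
  req#11 t=4s: DENY
  req#12 t=4s: DENY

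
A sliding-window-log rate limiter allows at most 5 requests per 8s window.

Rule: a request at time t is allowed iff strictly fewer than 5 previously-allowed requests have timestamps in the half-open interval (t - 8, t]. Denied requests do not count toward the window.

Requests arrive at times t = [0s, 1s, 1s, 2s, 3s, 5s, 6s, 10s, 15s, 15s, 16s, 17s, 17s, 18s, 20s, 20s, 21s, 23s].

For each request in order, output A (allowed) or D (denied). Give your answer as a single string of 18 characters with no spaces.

Tracking allowed requests in the window:
  req#1 t=0s: ALLOW
  req#2 t=1s: ALLOW
  req#3 t=1s: ALLOW
  req#4 t=2s: ALLOW
  req#5 t=3s: ALLOW
  req#6 t=5s: DENY
  req#7 t=6s: DENY
  req#8 t=10s: ALLOW
  req#9 t=15s: ALLOW
  req#10 t=15s: ALLOW
  req#11 t=16s: ALLOW
  req#12 t=17s: ALLOW
  req#13 t=17s: DENY
  req#14 t=18s: ALLOW
  req#15 t=20s: DENY
  req#16 t=20s: DENY
  req#17 t=21s: DENY
  req#18 t=23s: ALLOW

Answer: AAAAADDAAAAADADDDA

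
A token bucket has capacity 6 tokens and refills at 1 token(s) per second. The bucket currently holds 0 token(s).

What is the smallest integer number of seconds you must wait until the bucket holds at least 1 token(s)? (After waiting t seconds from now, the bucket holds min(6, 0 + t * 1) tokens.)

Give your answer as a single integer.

Need 0 + t * 1 >= 1, so t >= 1/1.
Smallest integer t = ceil(1/1) = 1.

Answer: 1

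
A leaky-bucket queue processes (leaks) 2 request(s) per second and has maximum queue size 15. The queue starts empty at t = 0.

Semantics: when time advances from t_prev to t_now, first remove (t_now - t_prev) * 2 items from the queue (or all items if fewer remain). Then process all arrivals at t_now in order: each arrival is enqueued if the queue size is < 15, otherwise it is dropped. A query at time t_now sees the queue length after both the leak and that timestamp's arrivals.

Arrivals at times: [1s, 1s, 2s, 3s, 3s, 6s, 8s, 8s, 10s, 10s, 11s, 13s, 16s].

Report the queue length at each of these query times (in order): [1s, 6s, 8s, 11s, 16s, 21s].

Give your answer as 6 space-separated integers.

Answer: 2 1 2 1 1 0

Derivation:
Queue lengths at query times:
  query t=1s: backlog = 2
  query t=6s: backlog = 1
  query t=8s: backlog = 2
  query t=11s: backlog = 1
  query t=16s: backlog = 1
  query t=21s: backlog = 0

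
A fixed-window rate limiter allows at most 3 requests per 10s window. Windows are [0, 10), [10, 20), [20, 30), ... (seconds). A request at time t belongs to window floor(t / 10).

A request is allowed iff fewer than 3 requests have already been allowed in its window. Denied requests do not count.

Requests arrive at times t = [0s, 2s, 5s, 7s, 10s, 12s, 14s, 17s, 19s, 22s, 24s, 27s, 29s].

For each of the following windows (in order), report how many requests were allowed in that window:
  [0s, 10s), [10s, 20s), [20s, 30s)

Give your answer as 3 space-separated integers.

Processing requests:
  req#1 t=0s (window 0): ALLOW
  req#2 t=2s (window 0): ALLOW
  req#3 t=5s (window 0): ALLOW
  req#4 t=7s (window 0): DENY
  req#5 t=10s (window 1): ALLOW
  req#6 t=12s (window 1): ALLOW
  req#7 t=14s (window 1): ALLOW
  req#8 t=17s (window 1): DENY
  req#9 t=19s (window 1): DENY
  req#10 t=22s (window 2): ALLOW
  req#11 t=24s (window 2): ALLOW
  req#12 t=27s (window 2): ALLOW
  req#13 t=29s (window 2): DENY

Allowed counts by window: 3 3 3

Answer: 3 3 3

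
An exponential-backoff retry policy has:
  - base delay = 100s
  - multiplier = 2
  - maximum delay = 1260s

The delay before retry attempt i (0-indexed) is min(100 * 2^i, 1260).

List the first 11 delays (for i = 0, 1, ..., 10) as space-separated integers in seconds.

Computing each delay:
  i=0: min(100*2^0, 1260) = 100
  i=1: min(100*2^1, 1260) = 200
  i=2: min(100*2^2, 1260) = 400
  i=3: min(100*2^3, 1260) = 800
  i=4: min(100*2^4, 1260) = 1260
  i=5: min(100*2^5, 1260) = 1260
  i=6: min(100*2^6, 1260) = 1260
  i=7: min(100*2^7, 1260) = 1260
  i=8: min(100*2^8, 1260) = 1260
  i=9: min(100*2^9, 1260) = 1260
  i=10: min(100*2^10, 1260) = 1260

Answer: 100 200 400 800 1260 1260 1260 1260 1260 1260 1260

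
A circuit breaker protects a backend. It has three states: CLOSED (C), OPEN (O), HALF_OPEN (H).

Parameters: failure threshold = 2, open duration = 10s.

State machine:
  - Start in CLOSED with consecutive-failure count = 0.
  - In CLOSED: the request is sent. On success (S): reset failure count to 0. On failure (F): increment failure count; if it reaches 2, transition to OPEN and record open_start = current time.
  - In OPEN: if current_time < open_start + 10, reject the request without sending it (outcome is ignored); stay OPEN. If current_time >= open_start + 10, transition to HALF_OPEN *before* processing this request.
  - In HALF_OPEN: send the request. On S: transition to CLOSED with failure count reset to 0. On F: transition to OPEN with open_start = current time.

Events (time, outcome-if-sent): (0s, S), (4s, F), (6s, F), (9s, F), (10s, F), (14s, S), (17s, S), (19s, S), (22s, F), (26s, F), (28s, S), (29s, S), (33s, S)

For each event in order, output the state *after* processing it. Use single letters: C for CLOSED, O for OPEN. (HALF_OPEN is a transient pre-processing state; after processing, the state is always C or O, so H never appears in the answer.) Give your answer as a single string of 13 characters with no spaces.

State after each event:
  event#1 t=0s outcome=S: state=CLOSED
  event#2 t=4s outcome=F: state=CLOSED
  event#3 t=6s outcome=F: state=OPEN
  event#4 t=9s outcome=F: state=OPEN
  event#5 t=10s outcome=F: state=OPEN
  event#6 t=14s outcome=S: state=OPEN
  event#7 t=17s outcome=S: state=CLOSED
  event#8 t=19s outcome=S: state=CLOSED
  event#9 t=22s outcome=F: state=CLOSED
  event#10 t=26s outcome=F: state=OPEN
  event#11 t=28s outcome=S: state=OPEN
  event#12 t=29s outcome=S: state=OPEN
  event#13 t=33s outcome=S: state=OPEN

Answer: CCOOOOCCCOOOO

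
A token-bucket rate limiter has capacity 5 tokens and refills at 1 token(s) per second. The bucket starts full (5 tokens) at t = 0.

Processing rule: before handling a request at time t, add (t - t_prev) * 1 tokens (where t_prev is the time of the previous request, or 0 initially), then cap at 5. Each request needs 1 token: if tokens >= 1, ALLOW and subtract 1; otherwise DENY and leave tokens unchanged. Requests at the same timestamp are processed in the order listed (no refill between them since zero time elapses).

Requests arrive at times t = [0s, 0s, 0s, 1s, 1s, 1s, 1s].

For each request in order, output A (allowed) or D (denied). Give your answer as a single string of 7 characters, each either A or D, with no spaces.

Answer: AAAAAAD

Derivation:
Simulating step by step:
  req#1 t=0s: ALLOW
  req#2 t=0s: ALLOW
  req#3 t=0s: ALLOW
  req#4 t=1s: ALLOW
  req#5 t=1s: ALLOW
  req#6 t=1s: ALLOW
  req#7 t=1s: DENY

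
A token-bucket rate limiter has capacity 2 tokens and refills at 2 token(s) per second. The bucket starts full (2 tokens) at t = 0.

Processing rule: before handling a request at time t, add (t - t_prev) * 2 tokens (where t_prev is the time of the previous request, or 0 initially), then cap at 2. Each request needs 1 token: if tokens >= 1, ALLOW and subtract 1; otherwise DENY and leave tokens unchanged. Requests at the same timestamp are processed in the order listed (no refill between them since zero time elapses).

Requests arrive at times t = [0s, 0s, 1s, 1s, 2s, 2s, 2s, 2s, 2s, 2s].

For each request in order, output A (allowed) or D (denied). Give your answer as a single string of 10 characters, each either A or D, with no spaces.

Answer: AAAAAADDDD

Derivation:
Simulating step by step:
  req#1 t=0s: ALLOW
  req#2 t=0s: ALLOW
  req#3 t=1s: ALLOW
  req#4 t=1s: ALLOW
  req#5 t=2s: ALLOW
  req#6 t=2s: ALLOW
  req#7 t=2s: DENY
  req#8 t=2s: DENY
  req#9 t=2s: DENY
  req#10 t=2s: DENY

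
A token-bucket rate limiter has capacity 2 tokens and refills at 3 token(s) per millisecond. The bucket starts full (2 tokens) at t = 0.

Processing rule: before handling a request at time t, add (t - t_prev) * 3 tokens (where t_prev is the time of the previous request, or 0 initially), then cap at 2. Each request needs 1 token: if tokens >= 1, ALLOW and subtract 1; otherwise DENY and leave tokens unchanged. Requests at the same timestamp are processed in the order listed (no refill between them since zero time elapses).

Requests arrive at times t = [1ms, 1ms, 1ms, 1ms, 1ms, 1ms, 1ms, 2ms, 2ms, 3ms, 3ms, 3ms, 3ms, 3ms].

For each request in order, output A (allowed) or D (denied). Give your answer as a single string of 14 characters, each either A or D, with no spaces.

Answer: AADDDDDAAAADDD

Derivation:
Simulating step by step:
  req#1 t=1ms: ALLOW
  req#2 t=1ms: ALLOW
  req#3 t=1ms: DENY
  req#4 t=1ms: DENY
  req#5 t=1ms: DENY
  req#6 t=1ms: DENY
  req#7 t=1ms: DENY
  req#8 t=2ms: ALLOW
  req#9 t=2ms: ALLOW
  req#10 t=3ms: ALLOW
  req#11 t=3ms: ALLOW
  req#12 t=3ms: DENY
  req#13 t=3ms: DENY
  req#14 t=3ms: DENY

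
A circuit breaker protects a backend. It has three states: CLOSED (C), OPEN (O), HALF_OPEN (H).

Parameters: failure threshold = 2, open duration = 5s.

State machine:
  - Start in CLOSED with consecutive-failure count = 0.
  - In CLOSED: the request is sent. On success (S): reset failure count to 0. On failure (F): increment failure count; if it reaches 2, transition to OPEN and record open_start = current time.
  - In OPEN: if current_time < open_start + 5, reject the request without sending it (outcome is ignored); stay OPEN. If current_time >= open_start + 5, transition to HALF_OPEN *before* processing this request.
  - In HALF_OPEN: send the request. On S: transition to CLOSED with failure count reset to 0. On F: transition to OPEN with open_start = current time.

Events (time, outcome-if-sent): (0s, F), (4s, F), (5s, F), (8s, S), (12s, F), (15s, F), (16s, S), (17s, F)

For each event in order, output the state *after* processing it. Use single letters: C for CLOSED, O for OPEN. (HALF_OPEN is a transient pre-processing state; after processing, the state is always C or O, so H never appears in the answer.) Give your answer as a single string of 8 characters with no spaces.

State after each event:
  event#1 t=0s outcome=F: state=CLOSED
  event#2 t=4s outcome=F: state=OPEN
  event#3 t=5s outcome=F: state=OPEN
  event#4 t=8s outcome=S: state=OPEN
  event#5 t=12s outcome=F: state=OPEN
  event#6 t=15s outcome=F: state=OPEN
  event#7 t=16s outcome=S: state=OPEN
  event#8 t=17s outcome=F: state=OPEN

Answer: COOOOOOO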